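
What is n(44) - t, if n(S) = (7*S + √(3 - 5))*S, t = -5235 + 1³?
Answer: 18786 + 44*I*√2 ≈ 18786.0 + 62.225*I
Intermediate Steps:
t = -5234 (t = -5235 + 1 = -5234)
n(S) = S*(7*S + I*√2) (n(S) = (7*S + √(-2))*S = (7*S + I*√2)*S = S*(7*S + I*√2))
n(44) - t = 44*(7*44 + I*√2) - 1*(-5234) = 44*(308 + I*√2) + 5234 = (13552 + 44*I*√2) + 5234 = 18786 + 44*I*√2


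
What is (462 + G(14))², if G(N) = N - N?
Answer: 213444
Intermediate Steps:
G(N) = 0
(462 + G(14))² = (462 + 0)² = 462² = 213444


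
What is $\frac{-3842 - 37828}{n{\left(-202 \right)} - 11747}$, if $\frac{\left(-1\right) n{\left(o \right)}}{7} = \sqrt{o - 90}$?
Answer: $\frac{489497490}{138006317} - \frac{583380 i \sqrt{73}}{138006317} \approx 3.5469 - 0.036117 i$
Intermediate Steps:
$n{\left(o \right)} = - 7 \sqrt{-90 + o}$ ($n{\left(o \right)} = - 7 \sqrt{o - 90} = - 7 \sqrt{-90 + o}$)
$\frac{-3842 - 37828}{n{\left(-202 \right)} - 11747} = \frac{-3842 - 37828}{- 7 \sqrt{-90 - 202} - 11747} = - \frac{41670}{- 7 \sqrt{-292} - 11747} = - \frac{41670}{- 7 \cdot 2 i \sqrt{73} - 11747} = - \frac{41670}{- 14 i \sqrt{73} - 11747} = - \frac{41670}{-11747 - 14 i \sqrt{73}}$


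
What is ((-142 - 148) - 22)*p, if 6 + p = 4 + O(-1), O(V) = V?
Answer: 936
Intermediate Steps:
p = -3 (p = -6 + (4 - 1) = -6 + 3 = -3)
((-142 - 148) - 22)*p = ((-142 - 148) - 22)*(-3) = (-290 - 22)*(-3) = -312*(-3) = 936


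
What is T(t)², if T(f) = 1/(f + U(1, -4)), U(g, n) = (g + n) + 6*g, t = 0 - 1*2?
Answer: 1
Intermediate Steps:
t = -2 (t = 0 - 2 = -2)
U(g, n) = n + 7*g
T(f) = 1/(3 + f) (T(f) = 1/(f + (-4 + 7*1)) = 1/(f + (-4 + 7)) = 1/(f + 3) = 1/(3 + f))
T(t)² = (1/(3 - 2))² = (1/1)² = 1² = 1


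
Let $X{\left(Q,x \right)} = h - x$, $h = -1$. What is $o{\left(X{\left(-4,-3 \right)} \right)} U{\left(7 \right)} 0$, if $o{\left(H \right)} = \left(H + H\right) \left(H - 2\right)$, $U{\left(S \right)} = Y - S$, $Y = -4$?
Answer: $0$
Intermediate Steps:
$U{\left(S \right)} = -4 - S$
$X{\left(Q,x \right)} = -1 - x$
$o{\left(H \right)} = 2 H \left(-2 + H\right)$
$o{\left(X{\left(-4,-3 \right)} \right)} U{\left(7 \right)} 0 = 2 \left(-1 - -3\right) \left(-2 - -2\right) \left(-4 - 7\right) 0 = 2 \left(-1 + 3\right) \left(-2 + \left(-1 + 3\right)\right) \left(-4 - 7\right) 0 = 2 \cdot 2 \left(-2 + 2\right) \left(-11\right) 0 = 2 \cdot 2 \cdot 0 \left(-11\right) 0 = 0 \left(-11\right) 0 = 0 \cdot 0 = 0$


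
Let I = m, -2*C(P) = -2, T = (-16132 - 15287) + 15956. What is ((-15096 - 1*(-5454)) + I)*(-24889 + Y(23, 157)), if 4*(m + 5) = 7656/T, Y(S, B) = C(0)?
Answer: 3712629445800/15463 ≈ 2.4010e+8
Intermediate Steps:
T = -15463 (T = -31419 + 15956 = -15463)
C(P) = 1 (C(P) = -1/2*(-2) = 1)
Y(S, B) = 1
m = -79229/15463 (m = -5 + (7656/(-15463))/4 = -5 + (7656*(-1/15463))/4 = -5 + (1/4)*(-7656/15463) = -5 - 1914/15463 = -79229/15463 ≈ -5.1238)
I = -79229/15463 ≈ -5.1238
((-15096 - 1*(-5454)) + I)*(-24889 + Y(23, 157)) = ((-15096 - 1*(-5454)) - 79229/15463)*(-24889 + 1) = ((-15096 + 5454) - 79229/15463)*(-24888) = (-9642 - 79229/15463)*(-24888) = -149173475/15463*(-24888) = 3712629445800/15463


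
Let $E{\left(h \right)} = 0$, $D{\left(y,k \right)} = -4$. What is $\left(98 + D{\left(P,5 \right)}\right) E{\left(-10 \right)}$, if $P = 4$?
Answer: $0$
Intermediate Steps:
$\left(98 + D{\left(P,5 \right)}\right) E{\left(-10 \right)} = \left(98 - 4\right) 0 = 94 \cdot 0 = 0$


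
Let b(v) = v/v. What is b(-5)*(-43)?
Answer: -43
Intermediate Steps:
b(v) = 1
b(-5)*(-43) = 1*(-43) = -43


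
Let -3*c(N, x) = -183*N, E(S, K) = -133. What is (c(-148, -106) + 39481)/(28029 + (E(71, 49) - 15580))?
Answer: 30453/12316 ≈ 2.4726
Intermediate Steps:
c(N, x) = 61*N (c(N, x) = -(-61)*N = 61*N)
(c(-148, -106) + 39481)/(28029 + (E(71, 49) - 15580)) = (61*(-148) + 39481)/(28029 + (-133 - 15580)) = (-9028 + 39481)/(28029 - 15713) = 30453/12316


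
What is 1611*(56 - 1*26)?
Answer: 48330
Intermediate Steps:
1611*(56 - 1*26) = 1611*(56 - 26) = 1611*30 = 48330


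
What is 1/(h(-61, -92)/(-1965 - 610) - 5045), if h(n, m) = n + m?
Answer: -2575/12990722 ≈ -0.00019822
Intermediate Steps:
h(n, m) = m + n
1/(h(-61, -92)/(-1965 - 610) - 5045) = 1/((-92 - 61)/(-1965 - 610) - 5045) = 1/(-153/(-2575) - 5045) = 1/(-153*(-1/2575) - 5045) = 1/(153/2575 - 5045) = 1/(-12990722/2575) = -2575/12990722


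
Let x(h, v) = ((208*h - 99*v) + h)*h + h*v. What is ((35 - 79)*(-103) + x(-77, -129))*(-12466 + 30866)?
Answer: 4972765600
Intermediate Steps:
x(h, v) = h*v + h*(-99*v + 209*h) (x(h, v) = ((-99*v + 208*h) + h)*h + h*v = (-99*v + 209*h)*h + h*v = h*(-99*v + 209*h) + h*v = h*v + h*(-99*v + 209*h))
((35 - 79)*(-103) + x(-77, -129))*(-12466 + 30866) = ((35 - 79)*(-103) - 77*(-98*(-129) + 209*(-77)))*(-12466 + 30866) = (-44*(-103) - 77*(12642 - 16093))*18400 = (4532 - 77*(-3451))*18400 = (4532 + 265727)*18400 = 270259*18400 = 4972765600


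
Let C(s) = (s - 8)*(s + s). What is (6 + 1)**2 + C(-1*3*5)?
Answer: 739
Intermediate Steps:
C(s) = 2*s*(-8 + s) (C(s) = (-8 + s)*(2*s) = 2*s*(-8 + s))
(6 + 1)**2 + C(-1*3*5) = (6 + 1)**2 + 2*(-1*3*5)*(-8 - 1*3*5) = 7**2 + 2*(-3*5)*(-8 - 3*5) = 49 + 2*(-15)*(-8 - 15) = 49 + 2*(-15)*(-23) = 49 + 690 = 739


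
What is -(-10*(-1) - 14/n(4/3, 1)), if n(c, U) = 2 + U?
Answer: -16/3 ≈ -5.3333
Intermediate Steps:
-(-10*(-1) - 14/n(4/3, 1)) = -(-10*(-1) - 14/(2 + 1)) = -(10 - 14/3) = -1*16/3 = -16/3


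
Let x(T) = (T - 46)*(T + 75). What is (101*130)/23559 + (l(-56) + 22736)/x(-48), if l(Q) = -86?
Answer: -27793745/3321819 ≈ -8.3670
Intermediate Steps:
x(T) = (-46 + T)*(75 + T)
(101*130)/23559 + (l(-56) + 22736)/x(-48) = (101*130)/23559 + (-86 + 22736)/(-3450 + (-48)² + 29*(-48)) = 13130*(1/23559) + 22650/(-3450 + 2304 - 1392) = 13130/23559 + 22650/(-2538) = 13130/23559 + 22650*(-1/2538) = 13130/23559 - 3775/423 = -27793745/3321819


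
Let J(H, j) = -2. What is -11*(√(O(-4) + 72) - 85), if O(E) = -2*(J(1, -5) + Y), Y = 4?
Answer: 935 - 22*√17 ≈ 844.29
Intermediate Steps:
O(E) = -4 (O(E) = -2*(-2 + 4) = -2*2 = -4)
-11*(√(O(-4) + 72) - 85) = -11*(√(-4 + 72) - 85) = -11*(√68 - 85) = -11*(2*√17 - 85) = -11*(-85 + 2*√17) = 935 - 22*√17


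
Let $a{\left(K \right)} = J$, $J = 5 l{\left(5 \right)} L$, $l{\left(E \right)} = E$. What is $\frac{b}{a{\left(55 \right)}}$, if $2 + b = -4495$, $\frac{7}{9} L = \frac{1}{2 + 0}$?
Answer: $- \frac{20986}{75} \approx -279.81$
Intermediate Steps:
$L = \frac{9}{14}$ ($L = \frac{9}{7 \left(2 + 0\right)} = \frac{9}{7 \cdot 2} = \frac{9}{7} \cdot \frac{1}{2} = \frac{9}{14} \approx 0.64286$)
$b = -4497$ ($b = -2 - 4495 = -4497$)
$J = \frac{225}{14}$ ($J = 5 \cdot 5 \cdot \frac{9}{14} = 25 \cdot \frac{9}{14} = \frac{225}{14} \approx 16.071$)
$a{\left(K \right)} = \frac{225}{14}$
$\frac{b}{a{\left(55 \right)}} = - \frac{4497}{\frac{225}{14}} = \left(-4497\right) \frac{14}{225} = - \frac{20986}{75}$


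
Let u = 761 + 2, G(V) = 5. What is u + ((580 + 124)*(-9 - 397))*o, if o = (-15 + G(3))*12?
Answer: 34299643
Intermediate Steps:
u = 763
o = -120 (o = (-15 + 5)*12 = -10*12 = -120)
u + ((580 + 124)*(-9 - 397))*o = 763 + ((580 + 124)*(-9 - 397))*(-120) = 763 + (704*(-406))*(-120) = 763 - 285824*(-120) = 763 + 34298880 = 34299643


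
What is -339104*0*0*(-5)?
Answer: 0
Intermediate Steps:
-339104*0*0*(-5) = -0*(-5) = -339104*0 = 0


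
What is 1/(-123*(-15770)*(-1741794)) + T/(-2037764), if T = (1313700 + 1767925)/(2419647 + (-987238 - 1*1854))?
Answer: -260287620957431413/246224944818852419006370 ≈ -1.0571e-6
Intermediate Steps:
T = 616325/286111 (T = 3081625/(2419647 + (-987238 - 1854)) = 3081625/(2419647 - 989092) = 3081625/1430555 = 3081625*(1/1430555) = 616325/286111 ≈ 2.1541)
1/(-123*(-15770)*(-1741794)) + T/(-2037764) = 1/(-123*(-15770)*(-1741794)) + (616325/286111)/(-2037764) = -1/1741794/1939710 + (616325/286111)*(-1/2037764) = (1/1939710)*(-1/1741794) - 616325/583026695804 = -1/3378575239740 - 616325/583026695804 = -260287620957431413/246224944818852419006370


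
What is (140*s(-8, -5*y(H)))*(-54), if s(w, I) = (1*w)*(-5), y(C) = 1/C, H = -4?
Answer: -302400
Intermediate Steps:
s(w, I) = -5*w (s(w, I) = w*(-5) = -5*w)
(140*s(-8, -5*y(H)))*(-54) = (140*(-5*(-8)))*(-54) = (140*40)*(-54) = 5600*(-54) = -302400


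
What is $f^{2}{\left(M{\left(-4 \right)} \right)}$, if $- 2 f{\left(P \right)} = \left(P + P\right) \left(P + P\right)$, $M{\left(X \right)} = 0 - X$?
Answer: $1024$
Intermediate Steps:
$M{\left(X \right)} = - X$
$f{\left(P \right)} = - 2 P^{2}$ ($f{\left(P \right)} = - \frac{\left(P + P\right) \left(P + P\right)}{2} = - \frac{2 P 2 P}{2} = - \frac{4 P^{2}}{2} = - 2 P^{2}$)
$f^{2}{\left(M{\left(-4 \right)} \right)} = \left(- 2 \left(\left(-1\right) \left(-4\right)\right)^{2}\right)^{2} = \left(- 2 \cdot 4^{2}\right)^{2} = \left(\left(-2\right) 16\right)^{2} = \left(-32\right)^{2} = 1024$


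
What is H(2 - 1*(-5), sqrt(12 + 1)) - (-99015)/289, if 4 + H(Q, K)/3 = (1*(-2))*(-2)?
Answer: 99015/289 ≈ 342.61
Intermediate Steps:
H(Q, K) = 0 (H(Q, K) = -12 + 3*((1*(-2))*(-2)) = -12 + 3*(-2*(-2)) = -12 + 3*4 = -12 + 12 = 0)
H(2 - 1*(-5), sqrt(12 + 1)) - (-99015)/289 = 0 - (-99015)/289 = 0 - 483*(-205/289) = 0 + 99015/289 = 99015/289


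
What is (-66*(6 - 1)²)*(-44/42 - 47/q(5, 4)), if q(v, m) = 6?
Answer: 102575/7 ≈ 14654.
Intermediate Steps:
(-66*(6 - 1)²)*(-44/42 - 47/q(5, 4)) = (-66*(6 - 1)²)*(-44/42 - 47/6) = (-66*5²)*(-44*1/42 - 47*⅙) = (-66*25)*(-22/21 - 47/6) = -1650*(-373/42) = 102575/7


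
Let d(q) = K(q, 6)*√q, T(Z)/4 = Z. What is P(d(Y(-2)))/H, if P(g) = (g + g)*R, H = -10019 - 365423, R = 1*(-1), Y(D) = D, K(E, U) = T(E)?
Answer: -8*I*√2/187721 ≈ -6.0269e-5*I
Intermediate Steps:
T(Z) = 4*Z
K(E, U) = 4*E
d(q) = 4*q^(3/2) (d(q) = (4*q)*√q = 4*q^(3/2))
R = -1
H = -375442
P(g) = -2*g (P(g) = (g + g)*(-1) = (2*g)*(-1) = -2*g)
P(d(Y(-2)))/H = -8*(-2)^(3/2)/(-375442) = -8*(-2*I*√2)*(-1/375442) = -(-16)*I*√2*(-1/375442) = (16*I*√2)*(-1/375442) = -8*I*√2/187721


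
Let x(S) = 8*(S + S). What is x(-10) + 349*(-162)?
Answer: -56698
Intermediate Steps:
x(S) = 16*S (x(S) = 8*(2*S) = 16*S)
x(-10) + 349*(-162) = 16*(-10) + 349*(-162) = -160 - 56538 = -56698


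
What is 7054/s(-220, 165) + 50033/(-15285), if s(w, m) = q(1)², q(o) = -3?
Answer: 35790031/45855 ≈ 780.50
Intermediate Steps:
s(w, m) = 9 (s(w, m) = (-3)² = 9)
7054/s(-220, 165) + 50033/(-15285) = 7054/9 + 50033/(-15285) = 7054*(⅑) + 50033*(-1/15285) = 7054/9 - 50033/15285 = 35790031/45855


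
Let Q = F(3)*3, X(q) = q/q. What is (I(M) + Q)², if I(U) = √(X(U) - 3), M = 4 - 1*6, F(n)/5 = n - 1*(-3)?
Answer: (90 + I*√2)² ≈ 8098.0 + 254.56*I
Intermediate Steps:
X(q) = 1
F(n) = 15 + 5*n (F(n) = 5*(n - 1*(-3)) = 5*(n + 3) = 5*(3 + n) = 15 + 5*n)
M = -2 (M = 4 - 6 = -2)
Q = 90 (Q = (15 + 5*3)*3 = (15 + 15)*3 = 30*3 = 90)
I(U) = I*√2 (I(U) = √(1 - 3) = √(-2) = I*√2)
(I(M) + Q)² = (I*√2 + 90)² = (90 + I*√2)²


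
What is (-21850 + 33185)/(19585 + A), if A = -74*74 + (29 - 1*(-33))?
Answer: 11335/14171 ≈ 0.79987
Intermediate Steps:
A = -5414 (A = -5476 + (29 + 33) = -5476 + 62 = -5414)
(-21850 + 33185)/(19585 + A) = (-21850 + 33185)/(19585 - 5414) = 11335/14171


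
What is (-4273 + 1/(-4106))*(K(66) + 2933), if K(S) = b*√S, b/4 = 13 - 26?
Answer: -51459306087/4106 + 456168414*√66/2053 ≈ -1.0728e+7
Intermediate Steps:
b = -52 (b = 4*(13 - 26) = 4*(-13) = -52)
K(S) = -52*√S
(-4273 + 1/(-4106))*(K(66) + 2933) = (-4273 + 1/(-4106))*(-52*√66 + 2933) = (-4273 - 1/4106)*(2933 - 52*√66) = -17544939*(2933 - 52*√66)/4106 = -51459306087/4106 + 456168414*√66/2053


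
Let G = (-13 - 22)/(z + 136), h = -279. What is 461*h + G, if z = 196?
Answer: -42701543/332 ≈ -1.2862e+5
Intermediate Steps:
G = -35/332 (G = (-13 - 22)/(196 + 136) = -35/332 ≈ -0.10542)
461*h + G = 461*(-279) - 35/332 = -128619 - 35/332 = -42701543/332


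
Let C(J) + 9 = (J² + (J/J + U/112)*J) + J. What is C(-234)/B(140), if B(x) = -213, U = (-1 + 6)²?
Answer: -1012233/3976 ≈ -254.59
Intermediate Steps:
U = 25 (U = 5² = 25)
C(J) = -9 + J² + 249*J/112 (C(J) = -9 + ((J² + (J/J + 25/112)*J) + J) = -9 + ((J² + (1 + 25*(1/112))*J) + J) = -9 + ((J² + (1 + 25/112)*J) + J) = -9 + ((J² + 137*J/112) + J) = -9 + (J² + 249*J/112) = -9 + J² + 249*J/112)
C(-234)/B(140) = (-9 + (-234)² + (249/112)*(-234))/(-213) = (-9 + 54756 - 29133/56)*(-1/213) = (3036699/56)*(-1/213) = -1012233/3976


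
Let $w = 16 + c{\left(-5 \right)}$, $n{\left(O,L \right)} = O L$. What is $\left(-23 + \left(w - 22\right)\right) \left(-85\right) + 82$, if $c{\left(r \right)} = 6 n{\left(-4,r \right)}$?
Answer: $-7653$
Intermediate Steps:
$n{\left(O,L \right)} = L O$
$c{\left(r \right)} = - 24 r$ ($c{\left(r \right)} = 6 r \left(-4\right) = 6 \left(- 4 r\right) = - 24 r$)
$w = 136$ ($w = 16 - -120 = 16 + 120 = 136$)
$\left(-23 + \left(w - 22\right)\right) \left(-85\right) + 82 = \left(-23 + \left(136 - 22\right)\right) \left(-85\right) + 82 = \left(-23 + 114\right) \left(-85\right) + 82 = 91 \left(-85\right) + 82 = -7735 + 82 = -7653$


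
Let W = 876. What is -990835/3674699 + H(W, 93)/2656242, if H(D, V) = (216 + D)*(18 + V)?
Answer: -121471107049/542271656731 ≈ -0.22400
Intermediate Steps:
H(D, V) = (18 + V)*(216 + D)
-990835/3674699 + H(W, 93)/2656242 = -990835/3674699 + (3888 + 18*876 + 216*93 + 876*93)/2656242 = -990835*1/3674699 + (3888 + 15768 + 20088 + 81468)*(1/2656242) = -990835/3674699 + 121212*(1/2656242) = -990835/3674699 + 6734/147569 = -121471107049/542271656731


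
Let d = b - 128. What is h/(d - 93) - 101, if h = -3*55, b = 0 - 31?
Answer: -8429/84 ≈ -100.35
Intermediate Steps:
b = -31
h = -165
d = -159 (d = -31 - 128 = -159)
h/(d - 93) - 101 = -165/(-159 - 93) - 101 = -165/(-252) - 101 = -1/252*(-165) - 101 = 55/84 - 101 = -8429/84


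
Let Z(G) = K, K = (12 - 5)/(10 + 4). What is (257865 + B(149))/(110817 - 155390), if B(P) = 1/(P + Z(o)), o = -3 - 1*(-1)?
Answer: -77101637/13327327 ≈ -5.7852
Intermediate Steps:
o = -2 (o = -3 + 1 = -2)
K = 1/2 (K = 7/14 = 7*(1/14) = 1/2 ≈ 0.50000)
Z(G) = 1/2
B(P) = 1/(1/2 + P) (B(P) = 1/(P + 1/2) = 1/(1/2 + P))
(257865 + B(149))/(110817 - 155390) = (257865 + 2/(1 + 2*149))/(110817 - 155390) = (257865 + 2/(1 + 298))/(-44573) = (257865 + 2/299)*(-1/44573) = (77101637/299)*(-1/44573) = -77101637/13327327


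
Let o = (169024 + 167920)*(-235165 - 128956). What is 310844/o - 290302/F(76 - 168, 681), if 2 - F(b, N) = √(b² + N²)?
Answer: 17808305252033693/14484008107770876 + 1451510*√18889/472221 ≈ 423.68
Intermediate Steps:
o = -122688386224 (o = 336944*(-364121) = -122688386224)
F(b, N) = 2 - √(N² + b²) (F(b, N) = 2 - √(b² + N²) = 2 - √(N² + b²))
310844/o - 290302/F(76 - 168, 681) = 310844/(-122688386224) - 290302/(2 - √(681² + (76 - 168)²)) = 310844*(-1/122688386224) - 290302/(2 - √(463761 + (-92)²)) = -77711/30672096556 - 290302/(2 - √(463761 + 8464)) = -77711/30672096556 - 290302/(2 - √472225) = -77711/30672096556 - 290302/(2 - 5*√18889)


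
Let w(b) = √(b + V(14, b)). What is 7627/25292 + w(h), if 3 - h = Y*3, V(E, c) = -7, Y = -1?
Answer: 7627/25292 + I ≈ 0.30156 + 1.0*I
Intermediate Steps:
h = 6 (h = 3 - (-1)*3 = 3 - 1*(-3) = 3 + 3 = 6)
w(b) = √(-7 + b) (w(b) = √(b - 7) = √(-7 + b))
7627/25292 + w(h) = 7627/25292 + √(-7 + 6) = 7627*(1/25292) + √(-1) = 7627/25292 + I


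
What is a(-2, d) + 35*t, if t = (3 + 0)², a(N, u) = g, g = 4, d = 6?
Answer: 319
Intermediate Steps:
a(N, u) = 4
t = 9 (t = 3² = 9)
a(-2, d) + 35*t = 4 + 35*9 = 4 + 315 = 319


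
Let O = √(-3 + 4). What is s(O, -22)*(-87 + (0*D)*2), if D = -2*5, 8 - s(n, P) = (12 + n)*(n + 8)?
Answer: 9483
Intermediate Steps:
O = 1 (O = √1 = 1)
s(n, P) = 8 - (8 + n)*(12 + n) (s(n, P) = 8 - (12 + n)*(n + 8) = 8 - (12 + n)*(8 + n) = 8 - (8 + n)*(12 + n))
D = -10
s(O, -22)*(-87 + (0*D)*2) = (-88 - 1*1² - 20*1)*(-87 + (0*(-10))*2) = (-88 - 1*1 - 20)*(-87 + 0*2) = (-88 - 1 - 20)*(-87 + 0) = -109*(-87) = 9483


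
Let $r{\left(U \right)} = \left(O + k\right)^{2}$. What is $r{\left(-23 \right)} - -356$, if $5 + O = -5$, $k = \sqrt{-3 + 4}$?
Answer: $437$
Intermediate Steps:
$k = 1$ ($k = \sqrt{1} = 1$)
$O = -10$ ($O = -5 - 5 = -10$)
$r{\left(U \right)} = 81$ ($r{\left(U \right)} = \left(-10 + 1\right)^{2} = \left(-9\right)^{2} = 81$)
$r{\left(-23 \right)} - -356 = 81 - -356 = 81 + 356 = 437$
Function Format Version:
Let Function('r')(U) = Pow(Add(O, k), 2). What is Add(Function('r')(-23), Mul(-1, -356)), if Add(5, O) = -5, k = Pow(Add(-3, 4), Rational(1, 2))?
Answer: 437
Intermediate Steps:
k = 1 (k = Pow(1, Rational(1, 2)) = 1)
O = -10 (O = Add(-5, -5) = -10)
Function('r')(U) = 81 (Function('r')(U) = Pow(Add(-10, 1), 2) = Pow(-9, 2) = 81)
Add(Function('r')(-23), Mul(-1, -356)) = Add(81, Mul(-1, -356)) = Add(81, 356) = 437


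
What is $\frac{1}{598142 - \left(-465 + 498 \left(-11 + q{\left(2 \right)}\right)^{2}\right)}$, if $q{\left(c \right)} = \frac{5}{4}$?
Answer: $\frac{8}{4410127} \approx 1.814 \cdot 10^{-6}$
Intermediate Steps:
$q{\left(c \right)} = \frac{5}{4}$ ($q{\left(c \right)} = 5 \cdot \frac{1}{4} = \frac{5}{4}$)
$\frac{1}{598142 - \left(-465 + 498 \left(-11 + q{\left(2 \right)}\right)^{2}\right)} = \frac{1}{598142 + \left(465 - 498 \left(-11 + \frac{5}{4}\right)^{2}\right)} = \frac{1}{598142 + \left(465 - 498 \left(- \frac{39}{4}\right)^{2}\right)} = \frac{1}{598142 + \left(465 - \frac{378729}{8}\right)} = \frac{1}{598142 - \frac{375009}{8}} = \frac{1}{\frac{4410127}{8}} = \frac{8}{4410127}$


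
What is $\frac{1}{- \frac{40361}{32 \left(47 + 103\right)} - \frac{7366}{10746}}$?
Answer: $- \frac{8596800}{78179351} \approx -0.10996$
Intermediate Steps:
$\frac{1}{- \frac{40361}{32 \left(47 + 103\right)} - \frac{7366}{10746}} = \frac{1}{- \frac{40361}{32 \cdot 150} - \frac{3683}{5373}} = \frac{1}{- \frac{40361}{4800} - \frac{3683}{5373}} = \frac{1}{- \frac{78179351}{8596800}} = - \frac{8596800}{78179351}$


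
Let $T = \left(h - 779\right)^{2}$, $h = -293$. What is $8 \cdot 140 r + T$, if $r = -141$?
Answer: $991264$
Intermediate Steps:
$T = 1149184$ ($T = \left(-293 - 779\right)^{2} = \left(-1072\right)^{2} = 1149184$)
$8 \cdot 140 r + T = 8 \cdot 140 \left(-141\right) + 1149184 = 1120 \left(-141\right) + 1149184 = -157920 + 1149184 = 991264$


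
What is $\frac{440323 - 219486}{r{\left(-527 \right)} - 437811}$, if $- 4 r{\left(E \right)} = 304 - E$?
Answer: $- \frac{883348}{1752075} \approx -0.50417$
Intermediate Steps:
$r{\left(E \right)} = -76 + \frac{E}{4}$ ($r{\left(E \right)} = - \frac{304 - E}{4} = -76 + \frac{E}{4}$)
$\frac{440323 - 219486}{r{\left(-527 \right)} - 437811} = \frac{440323 - 219486}{\left(-76 + \frac{1}{4} \left(-527\right)\right) - 437811} = \frac{220837}{\left(-76 - \frac{527}{4}\right) - 437811} = \frac{220837}{- \frac{831}{4} - 437811} = \frac{220837}{- \frac{1752075}{4}} = 220837 \left(- \frac{4}{1752075}\right) = - \frac{883348}{1752075}$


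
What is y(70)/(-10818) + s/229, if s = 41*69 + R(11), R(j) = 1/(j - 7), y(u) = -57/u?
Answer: 178540909/14451045 ≈ 12.355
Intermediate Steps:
R(j) = 1/(-7 + j)
s = 11317/4 (s = 41*69 + 1/(-7 + 11) = 2829 + 1/4 = 2829 + ¼ = 11317/4 ≈ 2829.3)
y(70)/(-10818) + s/229 = -57/70/(-10818) + (11317/4)/229 = -57*1/70*(-1/10818) + (11317/4)*(1/229) = -57/70*(-1/10818) + 11317/916 = 19/252420 + 11317/916 = 178540909/14451045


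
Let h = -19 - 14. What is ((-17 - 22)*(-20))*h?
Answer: -25740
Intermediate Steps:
h = -33
((-17 - 22)*(-20))*h = ((-17 - 22)*(-20))*(-33) = -39*(-20)*(-33) = 780*(-33) = -25740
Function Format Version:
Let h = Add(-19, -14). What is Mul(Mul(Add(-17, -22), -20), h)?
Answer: -25740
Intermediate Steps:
h = -33
Mul(Mul(Add(-17, -22), -20), h) = Mul(Mul(Add(-17, -22), -20), -33) = Mul(Mul(-39, -20), -33) = Mul(780, -33) = -25740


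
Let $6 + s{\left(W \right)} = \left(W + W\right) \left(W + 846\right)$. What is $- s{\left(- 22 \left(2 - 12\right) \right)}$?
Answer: $-469034$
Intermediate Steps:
$s{\left(W \right)} = -6 + 2 W \left(846 + W\right)$ ($s{\left(W \right)} = -6 + \left(W + W\right) \left(W + 846\right) = -6 + 2 W \left(846 + W\right)$)
$- s{\left(- 22 \left(2 - 12\right) \right)} = - (-6 + 2 \left(- 22 \left(2 - 12\right)\right)^{2} + 1692 \left(- 22 \left(2 - 12\right)\right)) = - (-6 + 2 \left(\left(-22\right) \left(-10\right)\right)^{2} + 1692 \left(\left(-22\right) \left(-10\right)\right)) = - (-6 + 2 \cdot 220^{2} + 1692 \cdot 220) = - (-6 + 2 \cdot 48400 + 372240) = - (-6 + 96800 + 372240) = \left(-1\right) 469034 = -469034$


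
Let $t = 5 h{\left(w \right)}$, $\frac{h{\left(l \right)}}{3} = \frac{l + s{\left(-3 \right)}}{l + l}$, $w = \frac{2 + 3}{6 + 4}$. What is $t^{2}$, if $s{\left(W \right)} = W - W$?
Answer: $\frac{225}{4} \approx 56.25$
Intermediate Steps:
$s{\left(W \right)} = 0$
$w = \frac{1}{2}$ ($w = \frac{5}{10} = 5 \cdot \frac{1}{10} = \frac{1}{2} \approx 0.5$)
$h{\left(l \right)} = \frac{3}{2}$ ($h{\left(l \right)} = 3 \frac{l + 0}{l + l} = 3 \frac{l}{2 l} = 3 l \frac{1}{2 l} = 3 \cdot \frac{1}{2} = \frac{3}{2}$)
$t = \frac{15}{2}$ ($t = 5 \cdot \frac{3}{2} = \frac{15}{2} \approx 7.5$)
$t^{2} = \left(\frac{15}{2}\right)^{2} = \frac{225}{4}$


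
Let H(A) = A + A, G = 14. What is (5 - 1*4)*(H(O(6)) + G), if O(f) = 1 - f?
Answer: 4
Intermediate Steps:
H(A) = 2*A
(5 - 1*4)*(H(O(6)) + G) = (5 - 1*4)*(2*(1 - 1*6) + 14) = (5 - 4)*(2*(1 - 6) + 14) = 1*(2*(-5) + 14) = 1*(-10 + 14) = 1*4 = 4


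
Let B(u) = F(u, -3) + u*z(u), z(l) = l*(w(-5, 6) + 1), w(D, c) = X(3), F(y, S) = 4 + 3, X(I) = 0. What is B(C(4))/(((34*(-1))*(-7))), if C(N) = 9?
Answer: 44/119 ≈ 0.36975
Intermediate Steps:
F(y, S) = 7
w(D, c) = 0
z(l) = l (z(l) = l*(0 + 1) = l*1 = l)
B(u) = 7 + u² (B(u) = 7 + u*u = 7 + u²)
B(C(4))/(((34*(-1))*(-7))) = (7 + 9²)/(((34*(-1))*(-7))) = (7 + 81)/((-34*(-7))) = 88/238 = 88*(1/238) = 44/119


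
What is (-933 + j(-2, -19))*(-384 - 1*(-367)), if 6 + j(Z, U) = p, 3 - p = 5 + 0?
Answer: 15997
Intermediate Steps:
p = -2 (p = 3 - (5 + 0) = 3 - 1*5 = 3 - 5 = -2)
j(Z, U) = -8 (j(Z, U) = -6 - 2 = -8)
(-933 + j(-2, -19))*(-384 - 1*(-367)) = (-933 - 8)*(-384 - 1*(-367)) = -941*(-384 + 367) = -941*(-17) = 15997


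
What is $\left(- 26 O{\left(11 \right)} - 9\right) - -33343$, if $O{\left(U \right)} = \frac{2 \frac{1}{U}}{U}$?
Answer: $\frac{4033362}{121} \approx 33334.0$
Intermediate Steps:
$O{\left(U \right)} = \frac{2}{U^{2}}$
$\left(- 26 O{\left(11 \right)} - 9\right) - -33343 = \left(- 26 \cdot \frac{2}{121} - 9\right) - -33343 = \left(- 26 \cdot 2 \cdot \frac{1}{121} - 9\right) + 33343 = \left(\left(-26\right) \frac{2}{121} - 9\right) + 33343 = \left(- \frac{52}{121} - 9\right) + 33343 = - \frac{1141}{121} + 33343 = \frac{4033362}{121}$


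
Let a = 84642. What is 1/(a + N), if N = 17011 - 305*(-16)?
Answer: 1/106533 ≈ 9.3868e-6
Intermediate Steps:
N = 21891 (N = 17011 + 4880 = 21891)
1/(a + N) = 1/(84642 + 21891) = 1/106533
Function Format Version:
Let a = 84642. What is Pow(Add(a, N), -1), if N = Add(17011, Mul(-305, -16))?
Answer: Rational(1, 106533) ≈ 9.3868e-6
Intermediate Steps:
N = 21891 (N = Add(17011, 4880) = 21891)
Pow(Add(a, N), -1) = Pow(Add(84642, 21891), -1) = Pow(106533, -1) = Rational(1, 106533)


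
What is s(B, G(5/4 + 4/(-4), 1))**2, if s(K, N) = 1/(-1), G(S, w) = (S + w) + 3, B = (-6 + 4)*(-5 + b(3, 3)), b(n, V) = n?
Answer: 1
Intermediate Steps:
B = 4 (B = (-6 + 4)*(-5 + 3) = -2*(-2) = 4)
G(S, w) = 3 + S + w
s(K, N) = -1
s(B, G(5/4 + 4/(-4), 1))**2 = (-1)**2 = 1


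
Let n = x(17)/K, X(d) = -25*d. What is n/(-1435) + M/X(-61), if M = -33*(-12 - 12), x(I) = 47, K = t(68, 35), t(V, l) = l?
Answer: 1588261/3063725 ≈ 0.51841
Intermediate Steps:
K = 35
M = 792 (M = -33*(-24) = 792)
n = 47/35 ≈ 1.3429
n/(-1435) + M/X(-61) = (47/35)/(-1435) + 792/((-25*(-61))) = (47/35)*(-1/1435) + 792/1525 = -47/50225 + 792*(1/1525) = -47/50225 + 792/1525 = 1588261/3063725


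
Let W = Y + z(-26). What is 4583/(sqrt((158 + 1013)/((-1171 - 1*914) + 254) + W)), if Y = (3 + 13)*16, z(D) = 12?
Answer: 4583*sqrt(99593583)/163179 ≈ 280.29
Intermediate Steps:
Y = 256 (Y = 16*16 = 256)
W = 268 (W = 256 + 12 = 268)
4583/(sqrt((158 + 1013)/((-1171 - 1*914) + 254) + W)) = 4583/(sqrt((158 + 1013)/((-1171 - 1*914) + 254) + 268)) = 4583/(sqrt(1171/((-1171 - 914) + 254) + 268)) = 4583/(sqrt(1171/(-2085 + 254) + 268)) = 4583/(sqrt(1171/(-1831) + 268)) = 4583/(sqrt(1171*(-1/1831) + 268)) = 4583/(sqrt(-1171/1831 + 268)) = 4583/(sqrt(489537/1831)) = 4583/((3*sqrt(99593583)/1831)) = 4583*(sqrt(99593583)/163179) = 4583*sqrt(99593583)/163179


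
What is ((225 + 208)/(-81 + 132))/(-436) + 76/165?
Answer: 539497/1222980 ≈ 0.44113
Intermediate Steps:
((225 + 208)/(-81 + 132))/(-436) + 76/165 = (433/51)*(-1/436) + 76*(1/165) = (433*(1/51))*(-1/436) + 76/165 = (433/51)*(-1/436) + 76/165 = -433/22236 + 76/165 = 539497/1222980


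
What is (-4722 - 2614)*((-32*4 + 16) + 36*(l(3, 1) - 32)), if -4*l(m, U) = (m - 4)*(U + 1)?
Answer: 9140656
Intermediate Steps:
l(m, U) = -(1 + U)*(-4 + m)/4 (l(m, U) = -(m - 4)*(U + 1)/4 = -(-4 + m)*(1 + U)/4 = -(1 + U)*(-4 + m)/4)
(-4722 - 2614)*((-32*4 + 16) + 36*(l(3, 1) - 32)) = (-4722 - 2614)*((-32*4 + 16) + 36*((1 + 1 - ¼*3 - ¼*1*3) - 32)) = -7336*((-128 + 16) + 36*((1 + 1 - ¾ - ¾) - 32)) = -7336*(-112 + 36*(½ - 32)) = -7336*(-112 + 36*(-63/2)) = -7336*(-112 - 1134) = -7336*(-1246) = 9140656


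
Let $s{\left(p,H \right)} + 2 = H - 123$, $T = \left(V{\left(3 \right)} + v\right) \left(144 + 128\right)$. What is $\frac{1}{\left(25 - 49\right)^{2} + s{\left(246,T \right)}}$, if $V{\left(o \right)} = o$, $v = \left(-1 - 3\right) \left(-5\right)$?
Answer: $\frac{1}{6707} \approx 0.0001491$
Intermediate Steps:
$v = 20$ ($v = \left(-4\right) \left(-5\right) = 20$)
$T = 6256$ ($T = \left(3 + 20\right) \left(144 + 128\right) = 23 \cdot 272 = 6256$)
$s{\left(p,H \right)} = -125 + H$ ($s{\left(p,H \right)} = -2 + \left(H - 123\right) = -2 + \left(-123 + H\right) = -125 + H$)
$\frac{1}{\left(25 - 49\right)^{2} + s{\left(246,T \right)}} = \frac{1}{\left(25 - 49\right)^{2} + \left(-125 + 6256\right)} = \frac{1}{\left(-24\right)^{2} + 6131} = \frac{1}{576 + 6131} = \frac{1}{6707}$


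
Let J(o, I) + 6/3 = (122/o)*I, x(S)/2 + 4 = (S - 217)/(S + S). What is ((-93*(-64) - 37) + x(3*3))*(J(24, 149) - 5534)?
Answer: -3036598565/108 ≈ -2.8117e+7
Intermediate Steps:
x(S) = -8 + (-217 + S)/S (x(S) = -8 + 2*((S - 217)/(S + S)) = -8 + 2*((-217 + S)/((2*S))) = -8 + 2*((-217 + S)*(1/(2*S))) = -8 + 2*((-217 + S)/(2*S)) = -8 + (-217 + S)/S)
J(o, I) = -2 + 122*I/o (J(o, I) = -2 + (122/o)*I = -2 + 122*I/o)
((-93*(-64) - 37) + x(3*3))*(J(24, 149) - 5534) = ((-93*(-64) - 37) + (-7 - 217/(3*3)))*((-2 + 122*149/24) - 5534) = ((5952 - 37) + (-7 - 217/9))*((-2 + 122*149*(1/24)) - 5534) = (5915 + (-7 - 217*⅑))*((-2 + 9089/12) - 5534) = (5915 + (-7 - 217/9))*(9065/12 - 5534) = (5915 - 280/9)*(-57343/12) = (52955/9)*(-57343/12) = -3036598565/108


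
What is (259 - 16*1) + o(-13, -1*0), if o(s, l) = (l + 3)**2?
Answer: 252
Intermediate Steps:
o(s, l) = (3 + l)**2
(259 - 16*1) + o(-13, -1*0) = (259 - 16*1) + (3 - 1*0)**2 = (259 - 16) + (3 + 0)**2 = 243 + 3**2 = 243 + 9 = 252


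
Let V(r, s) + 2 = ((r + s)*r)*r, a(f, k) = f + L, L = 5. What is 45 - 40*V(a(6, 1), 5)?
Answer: -77315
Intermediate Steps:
a(f, k) = 5 + f (a(f, k) = f + 5 = 5 + f)
V(r, s) = -2 + r²*(r + s) (V(r, s) = -2 + ((r + s)*r)*r = -2 + (r*(r + s))*r = -2 + r²*(r + s))
45 - 40*V(a(6, 1), 5) = 45 - 40*(-2 + (5 + 6)³ + 5*(5 + 6)²) = 45 - 40*(-2 + 11³ + 5*11²) = 45 - 40*(-2 + 1331 + 5*121) = 45 - 40*(-2 + 1331 + 605) = 45 - 40*1934 = 45 - 77360 = -77315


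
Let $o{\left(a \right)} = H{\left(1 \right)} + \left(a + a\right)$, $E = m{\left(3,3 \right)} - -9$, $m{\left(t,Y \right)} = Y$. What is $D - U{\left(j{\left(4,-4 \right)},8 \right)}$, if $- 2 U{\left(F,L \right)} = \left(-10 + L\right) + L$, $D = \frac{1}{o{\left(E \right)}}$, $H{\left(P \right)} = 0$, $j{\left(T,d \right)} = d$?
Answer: $\frac{73}{24} \approx 3.0417$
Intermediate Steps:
$E = 12$ ($E = 3 - -9 = 3 + 9 = 12$)
$o{\left(a \right)} = 2 a$ ($o{\left(a \right)} = 0 + \left(a + a\right) = 0 + 2 a = 2 a$)
$D = \frac{1}{24}$ ($D = \frac{1}{2 \cdot 12} = \frac{1}{24} \approx 0.041667$)
$U{\left(F,L \right)} = 5 - L$ ($U{\left(F,L \right)} = - \frac{\left(-10 + L\right) + L}{2} = - \frac{-10 + 2 L}{2} = 5 - L$)
$D - U{\left(j{\left(4,-4 \right)},8 \right)} = \frac{1}{24} - \left(5 - 8\right) = \frac{1}{24} - -3 = \frac{1}{24} + 3 = \frac{73}{24}$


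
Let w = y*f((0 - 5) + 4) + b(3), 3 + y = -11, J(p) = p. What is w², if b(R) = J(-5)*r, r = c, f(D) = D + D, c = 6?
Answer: 4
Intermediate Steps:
f(D) = 2*D
r = 6
b(R) = -30 (b(R) = -5*6 = -30)
y = -14 (y = -3 - 11 = -14)
w = -2 (w = -28*((0 - 5) + 4) - 30 = -28*(-5 + 4) - 30 = -28*(-1) - 30 = -14*(-2) - 30 = 28 - 30 = -2)
w² = (-2)² = 4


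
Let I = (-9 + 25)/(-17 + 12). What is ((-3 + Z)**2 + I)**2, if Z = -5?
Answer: 92416/25 ≈ 3696.6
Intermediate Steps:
I = -16/5 (I = 16/(-5) = 16*(-1/5) = -16/5 ≈ -3.2000)
((-3 + Z)**2 + I)**2 = ((-3 - 5)**2 - 16/5)**2 = ((-8)**2 - 16/5)**2 = (64 - 16/5)**2 = (304/5)**2 = 92416/25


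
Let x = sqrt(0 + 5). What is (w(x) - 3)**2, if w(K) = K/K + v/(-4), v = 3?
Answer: 121/16 ≈ 7.5625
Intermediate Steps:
x = sqrt(5) ≈ 2.2361
w(K) = 1/4 (w(K) = K/K + 3/(-4) = 1 + 3*(-1/4) = 1 - 3/4 = 1/4)
(w(x) - 3)**2 = (1/4 - 3)**2 = (-11/4)**2 = 121/16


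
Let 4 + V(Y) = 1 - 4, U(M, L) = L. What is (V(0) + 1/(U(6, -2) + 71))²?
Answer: 232324/4761 ≈ 48.797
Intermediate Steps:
V(Y) = -7 (V(Y) = -4 + (1 - 4) = -4 - 3 = -7)
(V(0) + 1/(U(6, -2) + 71))² = (-7 + 1/(-2 + 71))² = (-7 + 1/69)² = (-482/69)² = 232324/4761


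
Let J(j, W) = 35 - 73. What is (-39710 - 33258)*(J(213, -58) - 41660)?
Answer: 3042619664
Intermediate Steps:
J(j, W) = -38
(-39710 - 33258)*(J(213, -58) - 41660) = (-39710 - 33258)*(-38 - 41660) = -72968*(-41698) = 3042619664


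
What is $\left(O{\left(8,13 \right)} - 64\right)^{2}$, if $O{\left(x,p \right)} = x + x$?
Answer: $2304$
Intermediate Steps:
$O{\left(x,p \right)} = 2 x$
$\left(O{\left(8,13 \right)} - 64\right)^{2} = \left(2 \cdot 8 - 64\right)^{2} = \left(16 - 64\right)^{2} = \left(-48\right)^{2} = 2304$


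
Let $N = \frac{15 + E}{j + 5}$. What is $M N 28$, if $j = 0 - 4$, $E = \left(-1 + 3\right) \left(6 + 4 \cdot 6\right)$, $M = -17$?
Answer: $-35700$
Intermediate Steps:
$E = 60$ ($E = 2 \left(6 + 24\right) = 2 \cdot 30 = 60$)
$j = -4$ ($j = 0 - 4 = -4$)
$N = 75$ ($N = \frac{15 + 60}{-4 + 5} = \frac{75}{1} = 75 \cdot 1 = 75$)
$M N 28 = \left(-17\right) 75 \cdot 28 = \left(-1275\right) 28 = -35700$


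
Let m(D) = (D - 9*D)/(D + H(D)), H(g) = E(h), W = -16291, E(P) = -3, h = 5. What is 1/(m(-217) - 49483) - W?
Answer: 44344085654/2721999 ≈ 16291.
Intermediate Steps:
H(g) = -3
m(D) = -8*D/(-3 + D) (m(D) = (D - 9*D)/(D - 3) = (-8*D)/(-3 + D) = -8*D/(-3 + D))
1/(m(-217) - 49483) - W = 1/(-8*(-217)/(-3 - 217) - 49483) - 1*(-16291) = 1/(-8*(-217)/(-220) - 49483) + 16291 = 1/(-8*(-217)*(-1/220) - 49483) + 16291 = 1/(-434/55 - 49483) + 16291 = 1/(-2721999/55) + 16291 = -55/2721999 + 16291 = 44344085654/2721999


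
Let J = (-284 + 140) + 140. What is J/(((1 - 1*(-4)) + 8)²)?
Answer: -4/169 ≈ -0.023669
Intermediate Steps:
J = -4 (J = -144 + 140 = -4)
J/(((1 - 1*(-4)) + 8)²) = -4/((1 - 1*(-4)) + 8)² = -4/((1 + 4) + 8)² = -4/(5 + 8)² = -4/(13²) = -4/169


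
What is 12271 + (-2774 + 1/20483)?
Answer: 194527052/20483 ≈ 9497.0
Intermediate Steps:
12271 + (-2774 + 1/20483) = 12271 - 56819841/20483 = 194527052/20483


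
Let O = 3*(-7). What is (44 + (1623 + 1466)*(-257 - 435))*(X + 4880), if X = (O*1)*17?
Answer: -9668111512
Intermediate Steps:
O = -21
X = -357 (X = -21*1*17 = -21*17 = -357)
(44 + (1623 + 1466)*(-257 - 435))*(X + 4880) = (44 + (1623 + 1466)*(-257 - 435))*(-357 + 4880) = (44 + 3089*(-692))*4523 = (44 - 2137588)*4523 = -2137544*4523 = -9668111512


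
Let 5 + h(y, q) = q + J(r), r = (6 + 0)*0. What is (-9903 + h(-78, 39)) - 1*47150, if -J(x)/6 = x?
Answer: -57019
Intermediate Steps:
r = 0 (r = 6*0 = 0)
J(x) = -6*x
h(y, q) = -5 + q (h(y, q) = -5 + (q - 6*0) = -5 + (q + 0) = -5 + q)
(-9903 + h(-78, 39)) - 1*47150 = (-9903 + (-5 + 39)) - 1*47150 = (-9903 + 34) - 47150 = -9869 - 47150 = -57019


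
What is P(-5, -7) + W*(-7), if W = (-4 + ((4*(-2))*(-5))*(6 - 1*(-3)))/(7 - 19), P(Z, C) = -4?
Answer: 611/3 ≈ 203.67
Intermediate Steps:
W = -89/3 (W = (-4 + (-8*(-5))*(6 + 3))/(-12) = (-4 + 40*9)*(-1/12) = (-4 + 360)*(-1/12) = 356*(-1/12) = -89/3 ≈ -29.667)
P(-5, -7) + W*(-7) = -4 - 89/3*(-7) = -4 + 623/3 = 611/3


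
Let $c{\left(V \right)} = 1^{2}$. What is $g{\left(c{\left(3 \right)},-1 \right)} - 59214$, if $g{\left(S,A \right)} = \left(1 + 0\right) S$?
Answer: $-59213$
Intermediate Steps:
$c{\left(V \right)} = 1$
$g{\left(S,A \right)} = S$ ($g{\left(S,A \right)} = 1 S = S$)
$g{\left(c{\left(3 \right)},-1 \right)} - 59214 = 1 - 59214 = -59213$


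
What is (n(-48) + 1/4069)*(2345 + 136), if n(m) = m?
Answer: -484566591/4069 ≈ -1.1909e+5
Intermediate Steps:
(n(-48) + 1/4069)*(2345 + 136) = (-48 + 1/4069)*(2345 + 136) = (-48 + 1/4069)*2481 = -195311/4069*2481 = -484566591/4069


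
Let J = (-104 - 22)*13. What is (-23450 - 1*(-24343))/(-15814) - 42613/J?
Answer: 168104812/6475833 ≈ 25.959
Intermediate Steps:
J = -1638 (J = -126*13 = -1638)
(-23450 - 1*(-24343))/(-15814) - 42613/J = (-23450 - 1*(-24343))/(-15814) - 42613/(-1638) = (-23450 + 24343)*(-1/15814) - 42613*(-1/1638) = 893*(-1/15814) + 42613/1638 = -893/15814 + 42613/1638 = 168104812/6475833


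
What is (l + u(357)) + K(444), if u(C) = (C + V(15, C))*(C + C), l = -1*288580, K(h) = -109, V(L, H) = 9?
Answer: -27365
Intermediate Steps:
l = -288580
u(C) = 2*C*(9 + C) (u(C) = (C + 9)*(C + C) = (9 + C)*(2*C) = 2*C*(9 + C))
(l + u(357)) + K(444) = (-288580 + 2*357*(9 + 357)) - 109 = (-288580 + 2*357*366) - 109 = (-288580 + 261324) - 109 = -27256 - 109 = -27365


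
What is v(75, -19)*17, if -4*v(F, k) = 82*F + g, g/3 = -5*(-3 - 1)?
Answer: -52785/2 ≈ -26393.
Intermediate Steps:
g = 60 (g = 3*(-5*(-3 - 1)) = 3*(-5*(-4)) = 3*20 = 60)
v(F, k) = -15 - 41*F/2 (v(F, k) = -(82*F + 60)/4 = -(60 + 82*F)/4 = -15 - 41*F/2)
v(75, -19)*17 = (-15 - 41/2*75)*17 = (-15 - 3075/2)*17 = -3105/2*17 = -52785/2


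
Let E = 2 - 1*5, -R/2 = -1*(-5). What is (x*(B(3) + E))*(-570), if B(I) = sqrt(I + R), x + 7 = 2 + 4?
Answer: -1710 + 570*I*sqrt(7) ≈ -1710.0 + 1508.1*I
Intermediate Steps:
R = -10 (R = -(-2)*(-5) = -2*5 = -10)
x = -1 (x = -7 + (2 + 4) = -7 + 6 = -1)
E = -3 (E = 2 - 5 = -3)
B(I) = sqrt(-10 + I) (B(I) = sqrt(I - 10) = sqrt(-10 + I))
(x*(B(3) + E))*(-570) = -(sqrt(-10 + 3) - 3)*(-570) = -(sqrt(-7) - 3)*(-570) = -(I*sqrt(7) - 3)*(-570) = -(-3 + I*sqrt(7))*(-570) = (3 - I*sqrt(7))*(-570) = -1710 + 570*I*sqrt(7)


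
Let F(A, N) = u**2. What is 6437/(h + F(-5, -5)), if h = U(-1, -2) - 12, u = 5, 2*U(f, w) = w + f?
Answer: 12874/23 ≈ 559.74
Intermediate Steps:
U(f, w) = f/2 + w/2 (U(f, w) = (w + f)/2 = (f + w)/2 = f/2 + w/2)
h = -27/2 (h = ((1/2)*(-1) + (1/2)*(-2)) - 12 = (-1/2 - 1) - 12 = -3/2 - 12 = -27/2 ≈ -13.500)
F(A, N) = 25 (F(A, N) = 5**2 = 25)
6437/(h + F(-5, -5)) = 6437/(-27/2 + 25) = 6437/(23/2) = 6437*(2/23) = 12874/23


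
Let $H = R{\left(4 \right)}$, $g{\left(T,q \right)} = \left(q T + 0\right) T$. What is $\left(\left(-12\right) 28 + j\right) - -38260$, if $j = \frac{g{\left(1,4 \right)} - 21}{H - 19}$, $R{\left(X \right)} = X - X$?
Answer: $\frac{720573}{19} \approx 37925.0$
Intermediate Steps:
$R{\left(X \right)} = 0$
$g{\left(T,q \right)} = q T^{2}$ ($g{\left(T,q \right)} = \left(T q + 0\right) T = T q T = q T^{2}$)
$H = 0$
$j = \frac{17}{19}$ ($j = \frac{4 \cdot 1^{2} - 21}{0 - 19} = \frac{4 \cdot 1 - 21}{-19} = \left(4 - 21\right) \left(- \frac{1}{19}\right) = \left(-17\right) \left(- \frac{1}{19}\right) = \frac{17}{19} \approx 0.89474$)
$\left(\left(-12\right) 28 + j\right) - -38260 = \left(\left(-12\right) 28 + \frac{17}{19}\right) - -38260 = \left(-336 + \frac{17}{19}\right) + 38260 = - \frac{6367}{19} + 38260 = \frac{720573}{19}$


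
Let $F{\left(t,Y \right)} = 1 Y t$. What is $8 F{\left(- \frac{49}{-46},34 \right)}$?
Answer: $\frac{6664}{23} \approx 289.74$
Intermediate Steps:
$F{\left(t,Y \right)} = Y t$
$8 F{\left(- \frac{49}{-46},34 \right)} = 8 \cdot 34 \left(- \frac{49}{-46}\right) = 8 \cdot 34 \left(\left(-49\right) \left(- \frac{1}{46}\right)\right) = 8 \cdot 34 \cdot \frac{49}{46} = 8 \cdot \frac{833}{23} = \frac{6664}{23}$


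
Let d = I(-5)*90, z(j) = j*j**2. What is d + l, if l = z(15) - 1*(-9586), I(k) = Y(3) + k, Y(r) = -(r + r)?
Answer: 11971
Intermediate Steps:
Y(r) = -2*r
z(j) = j**3
I(k) = -6 + k (I(k) = -2*3 + k = -6 + k)
d = -990 (d = (-6 - 5)*90 = -11*90 = -990)
l = 12961 (l = 15**3 - 1*(-9586) = 3375 + 9586 = 12961)
d + l = -990 + 12961 = 11971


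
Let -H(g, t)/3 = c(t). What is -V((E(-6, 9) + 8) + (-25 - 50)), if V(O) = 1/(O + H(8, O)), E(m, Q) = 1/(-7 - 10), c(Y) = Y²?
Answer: 289/3918180 ≈ 7.3759e-5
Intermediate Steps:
H(g, t) = -3*t²
E(m, Q) = -1/17 (E(m, Q) = 1/(-17) = -1/17)
V(O) = 1/(O - 3*O²)
-V((E(-6, 9) + 8) + (-25 - 50)) = -(-1)/(((-1/17 + 8) + (-25 - 50))*(-1 + 3*((-1/17 + 8) + (-25 - 50)))) = -(-1)/((135/17 - 75)*(-1 + 3*(135/17 - 75))) = -(-1)/((-1140/17)*(-1 + 3*(-1140/17))) = -(-1)*(-17)/(1140*(-1 - 3420/17)) = -(-1)*(-17)/(1140*(-3437/17)) = -(-1)*(-17)*(-17)/(1140*3437) = -1*(-289/3918180) = 289/3918180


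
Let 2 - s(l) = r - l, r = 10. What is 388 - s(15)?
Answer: 381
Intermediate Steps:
s(l) = -8 + l (s(l) = 2 - (10 - l) = 2 + (-10 + l) = -8 + l)
388 - s(15) = 388 - (-8 + 15) = 388 - 1*7 = 388 - 7 = 381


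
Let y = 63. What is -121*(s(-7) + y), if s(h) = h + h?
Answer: -5929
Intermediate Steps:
s(h) = 2*h
-121*(s(-7) + y) = -121*(2*(-7) + 63) = -121*(-14 + 63) = -121*49 = -5929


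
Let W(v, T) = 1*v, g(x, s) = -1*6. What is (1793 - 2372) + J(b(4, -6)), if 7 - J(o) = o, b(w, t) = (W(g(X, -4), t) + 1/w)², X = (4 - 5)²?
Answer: -9681/16 ≈ -605.06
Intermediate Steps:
X = 1 (X = (-1)² = 1)
g(x, s) = -6
W(v, T) = v
b(w, t) = (-6 + 1/w)²
J(o) = 7 - o
(1793 - 2372) + J(b(4, -6)) = (1793 - 2372) + (7 - (1 - 6*4)²/4²) = -579 + (7 - (1 - 24)²/16) = -579 + (7 - (-23)²/16) = -579 + (7 - 529/16) = -579 - 417/16 = -9681/16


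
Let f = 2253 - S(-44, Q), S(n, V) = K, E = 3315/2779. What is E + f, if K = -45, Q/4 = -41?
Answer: 6389457/2779 ≈ 2299.2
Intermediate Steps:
Q = -164 (Q = 4*(-41) = -164)
E = 3315/2779 (E = 3315*(1/2779) = 3315/2779 ≈ 1.1929)
S(n, V) = -45
f = 2298 (f = 2253 - 1*(-45) = 2253 + 45 = 2298)
E + f = 3315/2779 + 2298 = 6389457/2779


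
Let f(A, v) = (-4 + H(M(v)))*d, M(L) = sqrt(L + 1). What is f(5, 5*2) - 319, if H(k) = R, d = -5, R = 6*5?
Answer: -449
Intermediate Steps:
R = 30
M(L) = sqrt(1 + L)
H(k) = 30
f(A, v) = -130 (f(A, v) = (-4 + 30)*(-5) = 26*(-5) = -130)
f(5, 5*2) - 319 = -130 - 319 = -449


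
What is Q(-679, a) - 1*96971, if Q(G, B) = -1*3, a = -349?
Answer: -96974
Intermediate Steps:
Q(G, B) = -3
Q(-679, a) - 1*96971 = -3 - 1*96971 = -3 - 96971 = -96974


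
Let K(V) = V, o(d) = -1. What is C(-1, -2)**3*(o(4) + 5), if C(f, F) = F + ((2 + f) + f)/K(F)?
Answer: -32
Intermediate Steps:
C(f, F) = F + (2 + 2*f)/F (C(f, F) = F + ((2 + f) + f)/F = F + (2 + 2*f)/F)
C(-1, -2)**3*(o(4) + 5) = ((2 + (-2)**2 + 2*(-1))/(-2))**3*(-1 + 5) = (-(2 + 4 - 2)/2)**3*4 = (-1/2*4)**3*4 = (-2)**3*4 = -8*4 = -32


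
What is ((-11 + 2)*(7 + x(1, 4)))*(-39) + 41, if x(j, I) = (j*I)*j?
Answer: 3902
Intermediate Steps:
x(j, I) = I*j² (x(j, I) = (I*j)*j = I*j²)
((-11 + 2)*(7 + x(1, 4)))*(-39) + 41 = ((-11 + 2)*(7 + 4*1²))*(-39) + 41 = -9*(7 + 4*1)*(-39) + 41 = -9*(7 + 4)*(-39) + 41 = -9*11*(-39) + 41 = -99*(-39) + 41 = 3861 + 41 = 3902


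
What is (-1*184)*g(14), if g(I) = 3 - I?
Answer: 2024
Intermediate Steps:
(-1*184)*g(14) = (-1*184)*(3 - 1*14) = -184*(3 - 14) = -184*(-11) = 2024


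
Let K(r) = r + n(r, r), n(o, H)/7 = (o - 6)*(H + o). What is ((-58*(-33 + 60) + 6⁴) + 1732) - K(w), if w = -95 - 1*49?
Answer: -300794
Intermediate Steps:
n(o, H) = 7*(-6 + o)*(H + o) (n(o, H) = 7*((o - 6)*(H + o)) = 7*((-6 + o)*(H + o)) = 7*(-6 + o)*(H + o))
w = -144 (w = -95 - 49 = -144)
K(r) = -83*r + 14*r² (K(r) = r + (-42*r - 42*r + 7*r² + 7*r*r) = r + (-42*r - 42*r + 7*r² + 7*r²) = r + (-84*r + 14*r²) = -83*r + 14*r²)
((-58*(-33 + 60) + 6⁴) + 1732) - K(w) = ((-58*(-33 + 60) + 6⁴) + 1732) - (-144)*(-83 + 14*(-144)) = ((-58*27 + 1296) + 1732) - (-144)*(-83 - 2016) = ((-1566 + 1296) + 1732) - (-144)*(-2099) = (-270 + 1732) - 1*302256 = 1462 - 302256 = -300794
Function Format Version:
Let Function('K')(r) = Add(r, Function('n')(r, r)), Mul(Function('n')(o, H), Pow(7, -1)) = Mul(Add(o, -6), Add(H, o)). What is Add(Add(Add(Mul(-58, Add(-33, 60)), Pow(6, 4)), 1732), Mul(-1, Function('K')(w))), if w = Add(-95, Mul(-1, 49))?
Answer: -300794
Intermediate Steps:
Function('n')(o, H) = Mul(7, Add(-6, o), Add(H, o)) (Function('n')(o, H) = Mul(7, Mul(Add(o, -6), Add(H, o))) = Mul(7, Mul(Add(-6, o), Add(H, o))) = Mul(7, Add(-6, o), Add(H, o)))
w = -144 (w = Add(-95, -49) = -144)
Function('K')(r) = Add(Mul(-83, r), Mul(14, Pow(r, 2))) (Function('K')(r) = Add(r, Add(Mul(-42, r), Mul(-42, r), Mul(7, Pow(r, 2)), Mul(7, r, r))) = Add(r, Add(Mul(-42, r), Mul(-42, r), Mul(7, Pow(r, 2)), Mul(7, Pow(r, 2)))) = Add(r, Add(Mul(-84, r), Mul(14, Pow(r, 2)))) = Add(Mul(-83, r), Mul(14, Pow(r, 2))))
Add(Add(Add(Mul(-58, Add(-33, 60)), Pow(6, 4)), 1732), Mul(-1, Function('K')(w))) = Add(Add(Add(Mul(-58, Add(-33, 60)), Pow(6, 4)), 1732), Mul(-1, Mul(-144, Add(-83, Mul(14, -144))))) = Add(Add(Add(Mul(-58, 27), 1296), 1732), Mul(-1, Mul(-144, Add(-83, -2016)))) = Add(Add(Add(-1566, 1296), 1732), Mul(-1, Mul(-144, -2099))) = Add(Add(-270, 1732), Mul(-1, 302256)) = Add(1462, -302256) = -300794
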